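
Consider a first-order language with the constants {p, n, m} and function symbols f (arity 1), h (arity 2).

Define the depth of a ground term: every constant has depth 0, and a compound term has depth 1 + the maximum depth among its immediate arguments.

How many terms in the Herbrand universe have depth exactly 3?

59052

If N_k denotes the number of depth-≤k ground terms, the 3 constants give N_0 = 3, and each function symbol of arity r contributes N_{k-1}^r new terms at level k: N_k = 3 + N_{k-1} + N_{k-1}^2.
N_0 = 3
N_1 = 3 + 3 + 3^2 = 15
N_2 = 3 + 15 + 15^2 = 243
N_3 = 3 + 243 + 243^2 = 59295
Terms of depth exactly 3: N_3 − N_2 = 59295 − 243 = 59052.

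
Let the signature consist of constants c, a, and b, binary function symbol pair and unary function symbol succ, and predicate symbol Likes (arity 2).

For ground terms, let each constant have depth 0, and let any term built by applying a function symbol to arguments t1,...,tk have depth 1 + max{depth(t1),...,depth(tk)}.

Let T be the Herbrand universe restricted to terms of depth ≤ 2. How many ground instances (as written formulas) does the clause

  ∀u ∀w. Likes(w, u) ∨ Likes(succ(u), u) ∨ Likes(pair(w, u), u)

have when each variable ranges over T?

59049

Ground terms of depth ≤ 2:
  Let N_k = |{terms of depth ≤ k}|. Then N_0 = 3 and N_k = 3 + N_{k-1}^2 + N_{k-1} for k ≥ 1 (one summand per function symbol, arity giving the exponent).
  N_0 = 3
  N_1 = 3 + 3^2 + 3 = 15
  N_2 = 3 + 15^2 + 15 = 243
So there are 243 ground terms available for substitution.
Each of u, w ranges independently over the available ground terms, and distinct assignments produce distinct instances.
Number of ground instances = 243^2 = 59049.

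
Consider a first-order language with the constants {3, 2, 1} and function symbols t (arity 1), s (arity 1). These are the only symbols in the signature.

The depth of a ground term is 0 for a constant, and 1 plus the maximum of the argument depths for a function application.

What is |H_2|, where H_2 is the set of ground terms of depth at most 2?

Write N_k for the number of ground terms of depth ≤ k. A term of depth ≤ k is either a constant or a function symbol applied to arguments of depth ≤ k−1, so N_k = 3 + N_{k-1} + N_{k-1}.
N_0 = 3
N_1 = 3 + 3 + 3 = 9
N_2 = 3 + 9 + 9 = 21

21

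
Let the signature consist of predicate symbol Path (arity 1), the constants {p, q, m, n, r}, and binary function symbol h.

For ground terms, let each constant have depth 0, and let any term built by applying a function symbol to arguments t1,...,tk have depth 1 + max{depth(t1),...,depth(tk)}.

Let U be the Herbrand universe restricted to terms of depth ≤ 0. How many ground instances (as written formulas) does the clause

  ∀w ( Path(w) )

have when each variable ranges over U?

Ground terms of depth ≤ 0:
  Write N_k for the number of ground terms of depth ≤ k. A term of depth ≤ k is either a constant or a function symbol applied to arguments of depth ≤ k−1, so N_k = 5 + N_{k-1}^2.
  N_0 = 5
  Explicitly: p, q, m, n, r.
So there are 5 ground terms available for substitution.
The variable w ranges independently over the available ground terms, and distinct assignments produce distinct instances.
Number of ground instances = 5.

5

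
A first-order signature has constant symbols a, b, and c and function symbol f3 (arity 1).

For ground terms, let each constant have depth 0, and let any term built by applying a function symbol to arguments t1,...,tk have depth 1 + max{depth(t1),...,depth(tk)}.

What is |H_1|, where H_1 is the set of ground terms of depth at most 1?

6

Let N_k = |{terms of depth ≤ k}|. Then N_0 = 3 and N_k = 3 + N_{k-1} for k ≥ 1 (one summand per function symbol, arity giving the exponent).
N_0 = 3
N_1 = 3 + 3 = 6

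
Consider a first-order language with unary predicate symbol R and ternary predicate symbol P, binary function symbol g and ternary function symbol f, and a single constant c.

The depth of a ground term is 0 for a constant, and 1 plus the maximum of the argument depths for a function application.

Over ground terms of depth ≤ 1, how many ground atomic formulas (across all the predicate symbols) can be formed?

First count ground terms of depth ≤ 1.
Write N_k for the number of ground terms of depth ≤ k. A term of depth ≤ k is either a constant or a function symbol applied to arguments of depth ≤ k−1, so N_k = 1 + N_{k-1}^2 + N_{k-1}^3.
N_0 = 1
N_1 = 1 + 1^2 + 1^3 = 3
So |H| = 3.
A ground atom is a predicate applied to a tuple of terms from H, so the count is the sum over predicates of |H|^arity:
  R: 3;  P: 3^3 = 27
Total ground atoms: 3 + 27 = 30.

30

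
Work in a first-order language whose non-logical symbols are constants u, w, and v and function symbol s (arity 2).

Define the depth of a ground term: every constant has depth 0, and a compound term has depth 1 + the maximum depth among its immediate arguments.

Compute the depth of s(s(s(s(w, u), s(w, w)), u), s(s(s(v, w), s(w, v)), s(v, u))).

depth(s(w, u)) = 1 + max(0, 0) = 1
depth(s(w, w)) = 1 + max(0, 0) = 1
depth(s(s(w, u), s(w, w))) = 1 + max(1, 1) = 2
depth(s(s(s(w, u), s(w, w)), u)) = 1 + max(2, 0) = 3
depth(s(v, w)) = 1 + max(0, 0) = 1
depth(s(w, v)) = 1 + max(0, 0) = 1
depth(s(s(v, w), s(w, v))) = 1 + max(1, 1) = 2
depth(s(v, u)) = 1 + max(0, 0) = 1
depth(s(s(s(v, w), s(w, v)), s(v, u))) = 1 + max(2, 1) = 3
depth(s(s(s(s(w, u), s(w, w)), u), s(s(s(v, w), s(w, v)), s(v, u)))) = 1 + max(3, 3) = 4

4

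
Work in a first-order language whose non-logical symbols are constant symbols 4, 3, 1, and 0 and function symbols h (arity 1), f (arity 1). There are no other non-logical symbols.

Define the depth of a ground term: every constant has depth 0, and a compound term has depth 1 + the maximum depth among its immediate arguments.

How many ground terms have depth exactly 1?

8

Count level by level. With function symbols h/1, f/1, the terms of depth ≤ k are the 4 constants together with each function applied to depth-≤(k−1) tuples, so N_k = 4 + N_{k-1} + N_{k-1}.
N_0 = 4
N_1 = 4 + 4 + 4 = 12
Terms of depth exactly 1: N_1 − N_0 = 12 − 4 = 8.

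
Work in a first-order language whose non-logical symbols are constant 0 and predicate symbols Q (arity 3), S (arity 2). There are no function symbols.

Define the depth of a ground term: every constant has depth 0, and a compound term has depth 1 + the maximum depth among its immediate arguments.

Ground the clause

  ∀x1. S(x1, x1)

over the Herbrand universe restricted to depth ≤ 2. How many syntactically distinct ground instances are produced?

1

Ground terms of depth ≤ 2:
  With no function symbols every ground term is a constant, so there is exactly 1 ground term at every depth bound.
  N_0 = 1
  N_1 = 1
  N_2 = 1
So there is exactly 1 ground term available for substitution.
The variable x1 ranges independently over the available ground terms, and distinct assignments produce distinct instances.
Number of ground instances = 1.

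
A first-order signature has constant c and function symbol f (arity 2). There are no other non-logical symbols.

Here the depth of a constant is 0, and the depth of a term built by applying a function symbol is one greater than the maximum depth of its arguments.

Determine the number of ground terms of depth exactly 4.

651

Count level by level. With function symbols f/2, the terms of depth ≤ k are the 1 constant together with each function applied to depth-≤(k−1) tuples, so N_k = 1 + N_{k-1}^2.
N_0 = 1
N_1 = 1 + 1^2 = 2
N_2 = 1 + 2^2 = 5
N_3 = 1 + 5^2 = 26
N_4 = 1 + 26^2 = 677
Terms of depth exactly 4: N_4 − N_3 = 677 − 26 = 651.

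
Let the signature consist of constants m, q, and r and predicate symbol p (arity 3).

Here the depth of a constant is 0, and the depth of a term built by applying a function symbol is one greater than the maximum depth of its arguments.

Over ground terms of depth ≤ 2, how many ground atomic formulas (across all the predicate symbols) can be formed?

27

First count ground terms of depth ≤ 2.
With no function symbols every ground term is a constant, so there are exactly 3 ground terms at every depth bound.
N_0 = 3
N_1 = 3
N_2 = 3
So |H| = 3.
For each predicate symbol, the number of ground atoms is |H| raised to its arity; summing:
  p: 3^3 = 27
Total ground atoms: 27.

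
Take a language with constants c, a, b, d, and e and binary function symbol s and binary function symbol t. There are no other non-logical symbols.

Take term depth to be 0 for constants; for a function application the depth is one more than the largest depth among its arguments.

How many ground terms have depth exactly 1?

50

If N_k denotes the number of depth-≤k ground terms, the 5 constants give N_0 = 5, and each function symbol of arity r contributes N_{k-1}^r new terms at level k: N_k = 5 + N_{k-1}^2 + N_{k-1}^2.
N_0 = 5
N_1 = 5 + 5^2 + 5^2 = 55
Terms of depth exactly 1: N_1 − N_0 = 55 − 5 = 50.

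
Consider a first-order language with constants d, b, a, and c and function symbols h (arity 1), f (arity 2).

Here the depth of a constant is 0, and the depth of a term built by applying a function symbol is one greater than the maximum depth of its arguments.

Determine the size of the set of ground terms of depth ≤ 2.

Let N_k = |{terms of depth ≤ k}|. Then N_0 = 4 and N_k = 4 + N_{k-1} + N_{k-1}^2 for k ≥ 1 (one summand per function symbol, arity giving the exponent).
N_0 = 4
N_1 = 4 + 4 + 4^2 = 24
N_2 = 4 + 24 + 24^2 = 604

604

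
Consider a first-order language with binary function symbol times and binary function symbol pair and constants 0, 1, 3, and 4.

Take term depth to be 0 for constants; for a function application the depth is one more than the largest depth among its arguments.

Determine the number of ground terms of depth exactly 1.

Let N_k = |{terms of depth ≤ k}|. Then N_0 = 4 and N_k = 4 + N_{k-1}^2 + N_{k-1}^2 for k ≥ 1 (one summand per function symbol, arity giving the exponent).
N_0 = 4
N_1 = 4 + 4^2 + 4^2 = 36
Terms of depth exactly 1: N_1 − N_0 = 36 − 4 = 32.

32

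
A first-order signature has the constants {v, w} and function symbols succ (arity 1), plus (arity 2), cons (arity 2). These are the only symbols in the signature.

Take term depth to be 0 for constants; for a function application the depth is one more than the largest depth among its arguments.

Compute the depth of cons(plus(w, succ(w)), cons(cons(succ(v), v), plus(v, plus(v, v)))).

4

depth(succ(w)) = 1 + depth(w) = 1 + 0 = 1
depth(plus(w, succ(w))) = 1 + max(0, 1) = 2
depth(succ(v)) = 1 + depth(v) = 1 + 0 = 1
depth(cons(succ(v), v)) = 1 + max(1, 0) = 2
depth(plus(v, v)) = 1 + max(0, 0) = 1
depth(plus(v, plus(v, v))) = 1 + max(0, 1) = 2
depth(cons(cons(succ(v), v), plus(v, plus(v, v)))) = 1 + max(2, 2) = 3
depth(cons(plus(w, succ(w)), cons(cons(succ(v), v), plus(v, plus(v, v))))) = 1 + max(2, 3) = 4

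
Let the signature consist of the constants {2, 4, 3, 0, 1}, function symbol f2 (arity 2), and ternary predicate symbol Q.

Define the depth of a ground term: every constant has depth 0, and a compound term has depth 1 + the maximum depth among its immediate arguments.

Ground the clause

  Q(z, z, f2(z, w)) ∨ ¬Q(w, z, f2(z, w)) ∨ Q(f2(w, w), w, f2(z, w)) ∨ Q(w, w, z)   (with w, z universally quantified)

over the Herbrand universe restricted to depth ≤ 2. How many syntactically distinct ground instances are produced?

Ground terms of depth ≤ 2:
  Let N_k = |{terms of depth ≤ k}|. Then N_0 = 5 and N_k = 5 + N_{k-1}^2 for k ≥ 1 (one summand per function symbol, arity giving the exponent).
  N_0 = 5
  N_1 = 5 + 5^2 = 30
  N_2 = 5 + 30^2 = 905
So there are 905 ground terms available for substitution.
The body mentions every one of the 2 quantified variables; since ground terms form a free algebra, no two substitutions collapse to the same formula.
Number of ground instances = 905^2 = 819025.

819025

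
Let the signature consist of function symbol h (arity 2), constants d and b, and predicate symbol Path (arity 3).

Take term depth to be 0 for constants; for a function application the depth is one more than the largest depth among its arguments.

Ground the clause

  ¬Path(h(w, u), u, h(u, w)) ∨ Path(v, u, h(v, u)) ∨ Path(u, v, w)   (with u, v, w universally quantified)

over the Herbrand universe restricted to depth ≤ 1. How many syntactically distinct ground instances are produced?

Ground terms of depth ≤ 1:
  Let N_k = |{terms of depth ≤ k}|. Then N_0 = 2 and N_k = 2 + N_{k-1}^2 for k ≥ 1 (one summand per function symbol, arity giving the exponent).
  N_0 = 2
  N_1 = 2 + 2^2 = 6
  Explicitly: d, b, h(d, d), h(d, b), h(b, d), h(b, b).
So there are 6 ground terms available for substitution.
The clause has 3 distinct variables (u, v, w), each appearing in the body. In the free term algebra distinct substitutions yield syntactically distinct ground instances.
Number of ground instances = 6^3 = 216.

216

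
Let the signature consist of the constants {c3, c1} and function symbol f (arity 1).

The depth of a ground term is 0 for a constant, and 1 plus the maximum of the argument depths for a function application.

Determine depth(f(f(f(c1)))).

depth(f(c1)) = 1 + depth(c1) = 1 + 0 = 1
depth(f(f(c1))) = 1 + depth(f(c1)) = 1 + 1 = 2
depth(f(f(f(c1)))) = 1 + depth(f(f(c1))) = 1 + 2 = 3

3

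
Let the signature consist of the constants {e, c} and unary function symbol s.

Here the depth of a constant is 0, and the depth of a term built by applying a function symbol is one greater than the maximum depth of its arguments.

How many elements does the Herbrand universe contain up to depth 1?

4

Let N_k = |{terms of depth ≤ k}|. Then N_0 = 2 and N_k = 2 + N_{k-1} for k ≥ 1 (one summand per function symbol, arity giving the exponent).
N_0 = 2
N_1 = 2 + 2 = 4
Explicitly: e, c, s(e), s(c).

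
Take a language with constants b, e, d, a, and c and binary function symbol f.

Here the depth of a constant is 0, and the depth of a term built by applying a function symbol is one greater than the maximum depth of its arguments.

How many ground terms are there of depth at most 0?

Count level by level. With function symbols f/2, the terms of depth ≤ k are the 5 constants together with each function applied to depth-≤(k−1) tuples, so N_k = 5 + N_{k-1}^2.
N_0 = 5

5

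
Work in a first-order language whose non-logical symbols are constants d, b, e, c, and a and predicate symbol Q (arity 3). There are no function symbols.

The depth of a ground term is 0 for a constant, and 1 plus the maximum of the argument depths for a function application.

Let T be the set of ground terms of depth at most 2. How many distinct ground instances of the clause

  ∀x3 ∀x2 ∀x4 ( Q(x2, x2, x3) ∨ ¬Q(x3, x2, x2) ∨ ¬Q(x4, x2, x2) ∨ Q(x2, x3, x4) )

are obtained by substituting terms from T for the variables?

Ground terms of depth ≤ 2:
  With no function symbols every ground term is a constant, so there are exactly 5 ground terms at every depth bound.
  N_0 = 5
  N_1 = 5
  N_2 = 5
  Explicitly: d, b, e, c, a.
So there are 5 ground terms available for substitution.
Each of x3, x2, x4 ranges independently over the available ground terms, and distinct assignments produce distinct instances.
Number of ground instances = 5^3 = 125.

125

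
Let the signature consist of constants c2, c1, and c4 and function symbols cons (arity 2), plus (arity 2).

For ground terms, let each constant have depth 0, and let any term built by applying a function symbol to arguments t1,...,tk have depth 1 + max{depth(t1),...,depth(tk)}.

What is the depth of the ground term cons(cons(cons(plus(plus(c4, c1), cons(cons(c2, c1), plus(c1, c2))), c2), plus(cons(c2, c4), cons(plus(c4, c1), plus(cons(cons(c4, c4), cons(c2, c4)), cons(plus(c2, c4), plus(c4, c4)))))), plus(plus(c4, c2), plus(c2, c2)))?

depth(plus(c4, c1)) = 1 + max(0, 0) = 1
depth(cons(c2, c1)) = 1 + max(0, 0) = 1
depth(plus(c1, c2)) = 1 + max(0, 0) = 1
depth(cons(cons(c2, c1), plus(c1, c2))) = 1 + max(1, 1) = 2
depth(plus(plus(c4, c1), cons(cons(c2, c1), plus(c1, c2)))) = 1 + max(1, 2) = 3
depth(cons(plus(plus(c4, c1), cons(cons(c2, c1), plus(c1, c2))), c2)) = 1 + max(3, 0) = 4
depth(cons(c2, c4)) = 1 + max(0, 0) = 1
depth(cons(c4, c4)) = 1 + max(0, 0) = 1
depth(cons(cons(c4, c4), cons(c2, c4))) = 1 + max(1, 1) = 2
depth(plus(c2, c4)) = 1 + max(0, 0) = 1
depth(plus(c4, c4)) = 1 + max(0, 0) = 1
depth(cons(plus(c2, c4), plus(c4, c4))) = 1 + max(1, 1) = 2
depth(plus(cons(cons(c4, c4), cons(c2, c4)), cons(plus(c2, c4), plus(c4, c4)))) = 1 + max(2, 2) = 3
depth(cons(plus(c4, c1), plus(cons(cons(c4, c4), cons(c2, c4)), cons(plus(c2, c4), plus(c4, c4))))) = 1 + max(1, 3) = 4
depth(plus(cons(c2, c4), cons(plus(c4, c1), plus(cons(cons(c4, c4), cons(c2, c4)), cons(plus(c2, c4), plus(c4, c4)))))) = 1 + max(1, 4) = 5
depth(cons(cons(plus(plus(c4, c1), cons(cons(c2, c1), plus(c1, c2))), c2), plus(cons(c2, c4), cons(plus(c4, c1), plus(cons(cons(c4, c4), cons(c2, c4)), cons(plus(c2, c4), plus(c4, c4))))))) = 1 + max(4, 5) = 6
depth(plus(c4, c2)) = 1 + max(0, 0) = 1
depth(plus(c2, c2)) = 1 + max(0, 0) = 1
depth(plus(plus(c4, c2), plus(c2, c2))) = 1 + max(1, 1) = 2
depth(cons(cons(cons(plus(plus(c4, c1), cons(cons(c2, c1), plus(c1, c2))), c2), plus(cons(c2, c4), cons(plus(c4, c1), plus(cons(cons(c4, c4), cons(c2, c4)), cons(plus(c2, c4), plus(c4, c4)))))), plus(plus(c4, c2), plus(c2, c2)))) = 1 + max(6, 2) = 7

7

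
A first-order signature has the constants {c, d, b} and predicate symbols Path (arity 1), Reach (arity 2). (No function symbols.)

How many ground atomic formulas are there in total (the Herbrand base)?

With no function symbols, the Herbrand universe is just the 3 constants.
Ground atoms per predicate: Path: 3, Reach: 3^2 = 9.
Herbrand base size = 3 + 9 = 12.

12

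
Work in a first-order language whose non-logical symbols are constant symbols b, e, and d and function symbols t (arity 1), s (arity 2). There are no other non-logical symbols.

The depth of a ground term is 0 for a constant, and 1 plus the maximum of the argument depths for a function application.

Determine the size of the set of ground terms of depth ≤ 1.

15

Write N_k for the number of ground terms of depth ≤ k. A term of depth ≤ k is either a constant or a function symbol applied to arguments of depth ≤ k−1, so N_k = 3 + N_{k-1} + N_{k-1}^2.
N_0 = 3
N_1 = 3 + 3 + 3^2 = 15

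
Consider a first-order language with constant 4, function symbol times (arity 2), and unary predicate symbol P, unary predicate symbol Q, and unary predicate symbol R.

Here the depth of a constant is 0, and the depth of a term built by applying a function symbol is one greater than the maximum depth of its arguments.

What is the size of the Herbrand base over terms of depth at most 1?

First count ground terms of depth ≤ 1.
Write N_k for the number of ground terms of depth ≤ k. A term of depth ≤ k is either a constant or a function symbol applied to arguments of depth ≤ k−1, so N_k = 1 + N_{k-1}^2.
N_0 = 1
N_1 = 1 + 1^2 = 2
So |H| = 2.
Each predicate of arity r yields |H|^r ground atoms (one per choice of an r-tuple from H):
  P: 2;  Q: 2;  R: 2
Total ground atoms: 2 + 2 + 2 = 6.

6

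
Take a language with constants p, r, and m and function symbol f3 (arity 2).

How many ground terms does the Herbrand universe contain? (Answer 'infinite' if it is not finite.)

The signature has at least one function symbol (f3, arity 2) and at least one constant (p).
Iterating f3 gives infinitely many distinct ground terms: p, f3(p, p), f3(f3(p, p), f3(p, p)), ...
So the Herbrand universe is infinite.

infinite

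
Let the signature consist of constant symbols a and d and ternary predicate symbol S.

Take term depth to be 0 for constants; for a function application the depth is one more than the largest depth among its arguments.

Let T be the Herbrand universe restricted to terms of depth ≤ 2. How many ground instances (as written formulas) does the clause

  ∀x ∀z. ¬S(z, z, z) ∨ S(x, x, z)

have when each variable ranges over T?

4

Ground terms of depth ≤ 2:
  With no function symbols every ground term is a constant, so there are exactly 2 ground terms at every depth bound.
  N_0 = 2
  N_1 = 2
  N_2 = 2
  Explicitly: a, d.
So there are 2 ground terms available for substitution.
The clause has 2 distinct variables (x, z), each appearing in the body. In the free term algebra distinct substitutions yield syntactically distinct ground instances.
Number of ground instances = 2^2 = 4.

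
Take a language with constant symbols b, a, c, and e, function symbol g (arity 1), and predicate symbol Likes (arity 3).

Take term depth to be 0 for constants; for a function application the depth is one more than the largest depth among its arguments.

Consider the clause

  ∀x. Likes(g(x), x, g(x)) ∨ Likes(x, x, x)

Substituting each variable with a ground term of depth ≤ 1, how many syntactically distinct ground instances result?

Ground terms of depth ≤ 1:
  Let N_k = |{terms of depth ≤ k}|. Then N_0 = 4 and N_k = 4 + N_{k-1} for k ≥ 1 (one summand per function symbol, arity giving the exponent).
  N_0 = 4
  N_1 = 4 + 4 = 8
  Explicitly: b, a, c, e, g(b), g(a), g(c), g(e).
So there are 8 ground terms available for substitution.
The clause has 1 distinct variable (x), which appears in the body. In the free term algebra distinct substitutions yield syntactically distinct ground instances.
Number of ground instances = 8.

8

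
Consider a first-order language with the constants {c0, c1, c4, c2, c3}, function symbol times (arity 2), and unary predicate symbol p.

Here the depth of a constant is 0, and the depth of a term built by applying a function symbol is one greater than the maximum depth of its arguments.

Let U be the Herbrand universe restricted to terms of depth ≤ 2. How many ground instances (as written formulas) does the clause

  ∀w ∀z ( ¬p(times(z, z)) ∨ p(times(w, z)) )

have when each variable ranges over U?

819025

Ground terms of depth ≤ 2:
  Write N_k for the number of ground terms of depth ≤ k. A term of depth ≤ k is either a constant or a function symbol applied to arguments of depth ≤ k−1, so N_k = 5 + N_{k-1}^2.
  N_0 = 5
  N_1 = 5 + 5^2 = 30
  N_2 = 5 + 30^2 = 905
So there are 905 ground terms available for substitution.
There are 2 variables to instantiate (w, z), each occurring in at least one literal, so different choices give different ground instances.
Number of ground instances = 905^2 = 819025.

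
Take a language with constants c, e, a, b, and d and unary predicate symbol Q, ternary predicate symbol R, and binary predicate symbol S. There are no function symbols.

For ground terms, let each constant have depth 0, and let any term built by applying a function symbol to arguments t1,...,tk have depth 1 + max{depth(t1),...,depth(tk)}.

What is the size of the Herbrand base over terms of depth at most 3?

155

First count ground terms of depth ≤ 3.
With no function symbols every ground term is a constant, so there are exactly 5 ground terms at every depth bound.
N_0 = 5
N_1 = 5
N_2 = 5
N_3 = 5
Explicitly: c, e, a, b, d.
So |H| = 5.
Each predicate of arity r yields |H|^r ground atoms (one per choice of an r-tuple from H):
  Q: 5;  R: 5^3 = 125;  S: 5^2 = 25
Total ground atoms: 5 + 125 + 25 = 155.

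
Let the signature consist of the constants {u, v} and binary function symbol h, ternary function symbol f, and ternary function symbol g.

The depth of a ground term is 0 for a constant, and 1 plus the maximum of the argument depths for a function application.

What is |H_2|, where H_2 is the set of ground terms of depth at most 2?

21782

Count level by level. With function symbols h/2, f/3, g/3, the terms of depth ≤ k are the 2 constants together with each function applied to depth-≤(k−1) tuples, so N_k = 2 + N_{k-1}^2 + N_{k-1}^3 + N_{k-1}^3.
N_0 = 2
N_1 = 2 + 2^2 + 2^3 + 2^3 = 22
N_2 = 2 + 22^2 + 22^3 + 22^3 = 21782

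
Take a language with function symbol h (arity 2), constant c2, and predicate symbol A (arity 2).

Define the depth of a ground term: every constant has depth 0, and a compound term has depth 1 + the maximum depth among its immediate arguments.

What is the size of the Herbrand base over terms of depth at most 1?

First count ground terms of depth ≤ 1.
Count level by level. With function symbols h/2, the terms of depth ≤ k are the 1 constant together with each function applied to depth-≤(k−1) tuples, so N_k = 1 + N_{k-1}^2.
N_0 = 1
N_1 = 1 + 1^2 = 2
Explicitly: c2, h(c2, c2).
So |H| = 2.
A ground atom is a predicate applied to a tuple of terms from H, so the count is the sum over predicates of |H|^arity:
  A: 2^2 = 4
Total ground atoms: 4.

4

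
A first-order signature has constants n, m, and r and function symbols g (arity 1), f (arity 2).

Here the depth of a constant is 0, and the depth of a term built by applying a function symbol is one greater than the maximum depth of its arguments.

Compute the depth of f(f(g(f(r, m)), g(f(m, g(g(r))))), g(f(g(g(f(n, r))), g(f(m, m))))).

6

depth(f(r, m)) = 1 + max(0, 0) = 1
depth(g(f(r, m))) = 1 + depth(f(r, m)) = 1 + 1 = 2
depth(g(r)) = 1 + depth(r) = 1 + 0 = 1
depth(g(g(r))) = 1 + depth(g(r)) = 1 + 1 = 2
depth(f(m, g(g(r)))) = 1 + max(0, 2) = 3
depth(g(f(m, g(g(r))))) = 1 + depth(f(m, g(g(r)))) = 1 + 3 = 4
depth(f(g(f(r, m)), g(f(m, g(g(r)))))) = 1 + max(2, 4) = 5
depth(f(n, r)) = 1 + max(0, 0) = 1
depth(g(f(n, r))) = 1 + depth(f(n, r)) = 1 + 1 = 2
depth(g(g(f(n, r)))) = 1 + depth(g(f(n, r))) = 1 + 2 = 3
depth(f(m, m)) = 1 + max(0, 0) = 1
depth(g(f(m, m))) = 1 + depth(f(m, m)) = 1 + 1 = 2
depth(f(g(g(f(n, r))), g(f(m, m)))) = 1 + max(3, 2) = 4
depth(g(f(g(g(f(n, r))), g(f(m, m))))) = 1 + depth(f(g(g(f(n, r))), g(f(m, m)))) = 1 + 4 = 5
depth(f(f(g(f(r, m)), g(f(m, g(g(r))))), g(f(g(g(f(n, r))), g(f(m, m)))))) = 1 + max(5, 5) = 6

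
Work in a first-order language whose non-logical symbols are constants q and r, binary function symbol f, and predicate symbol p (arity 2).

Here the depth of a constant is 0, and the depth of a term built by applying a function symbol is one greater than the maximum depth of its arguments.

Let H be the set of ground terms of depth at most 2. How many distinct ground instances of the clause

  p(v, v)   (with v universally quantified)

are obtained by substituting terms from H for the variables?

Ground terms of depth ≤ 2:
  Write N_k for the number of ground terms of depth ≤ k. A term of depth ≤ k is either a constant or a function symbol applied to arguments of depth ≤ k−1, so N_k = 2 + N_{k-1}^2.
  N_0 = 2
  N_1 = 2 + 2^2 = 6
  N_2 = 2 + 6^2 = 38
So there are 38 ground terms available for substitution.
The variable v ranges independently over the available ground terms, and distinct assignments produce distinct instances.
Number of ground instances = 38.

38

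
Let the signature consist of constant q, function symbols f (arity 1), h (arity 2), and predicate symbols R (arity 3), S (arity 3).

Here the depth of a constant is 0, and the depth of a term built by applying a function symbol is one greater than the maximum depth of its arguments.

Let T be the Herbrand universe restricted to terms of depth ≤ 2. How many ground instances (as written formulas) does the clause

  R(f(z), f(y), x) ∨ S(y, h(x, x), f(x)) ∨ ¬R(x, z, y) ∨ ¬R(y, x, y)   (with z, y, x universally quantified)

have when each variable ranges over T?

Ground terms of depth ≤ 2:
  Let N_k count ground terms of depth at most k. Each non-constant term of depth ≤ k is some function symbol applied to depth-≤(k−1) arguments, giving N_k = 1 + N_{k-1} + N_{k-1}^2.
  N_0 = 1
  N_1 = 1 + 1 + 1^2 = 3
  N_2 = 1 + 3 + 3^2 = 13
So there are 13 ground terms available for substitution.
Each of z, y, x ranges independently over the available ground terms, and distinct assignments produce distinct instances.
Number of ground instances = 13^3 = 2197.

2197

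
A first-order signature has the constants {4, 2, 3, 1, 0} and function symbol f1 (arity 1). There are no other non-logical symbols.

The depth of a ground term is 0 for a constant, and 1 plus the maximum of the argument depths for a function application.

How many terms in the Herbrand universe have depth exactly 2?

Count level by level. With function symbols f1/1, the terms of depth ≤ k are the 5 constants together with each function applied to depth-≤(k−1) tuples, so N_k = 5 + N_{k-1}.
N_0 = 5
N_1 = 5 + 5 = 10
N_2 = 5 + 10 = 15
Terms of depth exactly 2: N_2 − N_1 = 15 − 10 = 5.

5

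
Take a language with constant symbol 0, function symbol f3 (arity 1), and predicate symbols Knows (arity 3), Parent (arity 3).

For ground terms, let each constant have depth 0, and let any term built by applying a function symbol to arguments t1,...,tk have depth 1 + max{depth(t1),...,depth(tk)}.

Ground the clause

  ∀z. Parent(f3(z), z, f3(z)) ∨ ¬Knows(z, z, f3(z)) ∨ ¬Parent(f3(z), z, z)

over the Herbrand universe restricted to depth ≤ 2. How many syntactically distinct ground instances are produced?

3

Ground terms of depth ≤ 2:
  Let N_k = |{terms of depth ≤ k}|. Then N_0 = 1 and N_k = 1 + N_{k-1} for k ≥ 1 (one summand per function symbol, arity giving the exponent).
  N_0 = 1
  N_1 = 1 + 1 = 2
  N_2 = 1 + 2 = 3
So there are 3 ground terms available for substitution.
The body mentions the single quantified variable z; since ground terms form a free algebra, no two substitutions collapse to the same formula.
Number of ground instances = 3.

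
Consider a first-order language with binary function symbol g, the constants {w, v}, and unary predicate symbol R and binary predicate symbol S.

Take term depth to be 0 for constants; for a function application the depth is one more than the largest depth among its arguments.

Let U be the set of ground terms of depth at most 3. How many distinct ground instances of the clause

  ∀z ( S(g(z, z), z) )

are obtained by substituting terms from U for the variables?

Ground terms of depth ≤ 3:
  Write N_k for the number of ground terms of depth ≤ k. A term of depth ≤ k is either a constant or a function symbol applied to arguments of depth ≤ k−1, so N_k = 2 + N_{k-1}^2.
  N_0 = 2
  N_1 = 2 + 2^2 = 6
  N_2 = 2 + 6^2 = 38
  N_3 = 2 + 38^2 = 1446
So there are 1446 ground terms available for substitution.
The body mentions the single quantified variable z; since ground terms form a free algebra, no two substitutions collapse to the same formula.
Number of ground instances = 1446.

1446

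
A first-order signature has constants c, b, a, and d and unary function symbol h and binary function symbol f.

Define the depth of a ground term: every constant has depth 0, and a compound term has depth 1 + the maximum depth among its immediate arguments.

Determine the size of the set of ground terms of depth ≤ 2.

Let N_k count ground terms of depth at most k. Each non-constant term of depth ≤ k is some function symbol applied to depth-≤(k−1) arguments, giving N_k = 4 + N_{k-1} + N_{k-1}^2.
N_0 = 4
N_1 = 4 + 4 + 4^2 = 24
N_2 = 4 + 24 + 24^2 = 604

604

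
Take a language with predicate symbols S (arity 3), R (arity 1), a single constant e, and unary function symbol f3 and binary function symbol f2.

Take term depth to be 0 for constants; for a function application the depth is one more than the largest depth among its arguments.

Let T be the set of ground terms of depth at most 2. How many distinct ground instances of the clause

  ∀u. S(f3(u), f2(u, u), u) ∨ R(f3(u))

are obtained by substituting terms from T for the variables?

13

Ground terms of depth ≤ 2:
  Let N_k count ground terms of depth at most k. Each non-constant term of depth ≤ k is some function symbol applied to depth-≤(k−1) arguments, giving N_k = 1 + N_{k-1} + N_{k-1}^2.
  N_0 = 1
  N_1 = 1 + 1 + 1^2 = 3
  N_2 = 1 + 3 + 3^2 = 13
So there are 13 ground terms available for substitution.
The clause has 1 distinct variable (u), which appears in the body. In the free term algebra distinct substitutions yield syntactically distinct ground instances.
Number of ground instances = 13.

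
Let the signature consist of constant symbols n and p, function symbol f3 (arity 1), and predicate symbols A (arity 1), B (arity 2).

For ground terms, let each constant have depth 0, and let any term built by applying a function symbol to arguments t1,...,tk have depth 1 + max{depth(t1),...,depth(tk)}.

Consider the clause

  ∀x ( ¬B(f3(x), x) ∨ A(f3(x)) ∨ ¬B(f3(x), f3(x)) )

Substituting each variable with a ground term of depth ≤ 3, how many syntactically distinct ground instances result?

Ground terms of depth ≤ 3:
  Write N_k for the number of ground terms of depth ≤ k. A term of depth ≤ k is either a constant or a function symbol applied to arguments of depth ≤ k−1, so N_k = 2 + N_{k-1}.
  N_0 = 2
  N_1 = 2 + 2 = 4
  N_2 = 2 + 4 = 6
  N_3 = 2 + 6 = 8
So there are 8 ground terms available for substitution.
The body mentions the single quantified variable x; since ground terms form a free algebra, no two substitutions collapse to the same formula.
Number of ground instances = 8.

8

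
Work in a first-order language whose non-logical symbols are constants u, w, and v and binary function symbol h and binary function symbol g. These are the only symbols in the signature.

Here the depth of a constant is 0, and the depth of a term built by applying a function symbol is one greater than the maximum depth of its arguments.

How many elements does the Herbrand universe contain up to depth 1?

Let N_k count ground terms of depth at most k. Each non-constant term of depth ≤ k is some function symbol applied to depth-≤(k−1) arguments, giving N_k = 3 + N_{k-1}^2 + N_{k-1}^2.
N_0 = 3
N_1 = 3 + 3^2 + 3^2 = 21

21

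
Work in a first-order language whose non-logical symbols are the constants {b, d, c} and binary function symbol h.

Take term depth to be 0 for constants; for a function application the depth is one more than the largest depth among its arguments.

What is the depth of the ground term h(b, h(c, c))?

2

depth(h(c, c)) = 1 + max(0, 0) = 1
depth(h(b, h(c, c))) = 1 + max(0, 1) = 2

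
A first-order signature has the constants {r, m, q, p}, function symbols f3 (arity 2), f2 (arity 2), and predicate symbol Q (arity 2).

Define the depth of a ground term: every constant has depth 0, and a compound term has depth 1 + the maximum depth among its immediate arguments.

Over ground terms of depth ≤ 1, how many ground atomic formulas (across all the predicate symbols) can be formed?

First count ground terms of depth ≤ 1.
Let N_k = |{terms of depth ≤ k}|. Then N_0 = 4 and N_k = 4 + N_{k-1}^2 + N_{k-1}^2 for k ≥ 1 (one summand per function symbol, arity giving the exponent).
N_0 = 4
N_1 = 4 + 4^2 + 4^2 = 36
So |H| = 36.
A ground atom is a predicate applied to a tuple of terms from H, so the count is the sum over predicates of |H|^arity:
  Q: 36^2 = 1296
Total ground atoms: 1296.

1296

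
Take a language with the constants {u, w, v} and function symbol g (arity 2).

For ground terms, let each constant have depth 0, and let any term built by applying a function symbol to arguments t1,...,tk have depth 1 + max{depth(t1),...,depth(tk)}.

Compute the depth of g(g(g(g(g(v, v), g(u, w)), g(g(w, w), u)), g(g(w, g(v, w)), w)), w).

5

depth(g(v, v)) = 1 + max(0, 0) = 1
depth(g(u, w)) = 1 + max(0, 0) = 1
depth(g(g(v, v), g(u, w))) = 1 + max(1, 1) = 2
depth(g(w, w)) = 1 + max(0, 0) = 1
depth(g(g(w, w), u)) = 1 + max(1, 0) = 2
depth(g(g(g(v, v), g(u, w)), g(g(w, w), u))) = 1 + max(2, 2) = 3
depth(g(v, w)) = 1 + max(0, 0) = 1
depth(g(w, g(v, w))) = 1 + max(0, 1) = 2
depth(g(g(w, g(v, w)), w)) = 1 + max(2, 0) = 3
depth(g(g(g(g(v, v), g(u, w)), g(g(w, w), u)), g(g(w, g(v, w)), w))) = 1 + max(3, 3) = 4
depth(g(g(g(g(g(v, v), g(u, w)), g(g(w, w), u)), g(g(w, g(v, w)), w)), w)) = 1 + max(4, 0) = 5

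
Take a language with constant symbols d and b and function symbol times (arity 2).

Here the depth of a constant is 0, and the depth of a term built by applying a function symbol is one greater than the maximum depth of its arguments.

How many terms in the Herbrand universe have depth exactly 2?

Count level by level. With function symbols times/2, the terms of depth ≤ k are the 2 constants together with each function applied to depth-≤(k−1) tuples, so N_k = 2 + N_{k-1}^2.
N_0 = 2
N_1 = 2 + 2^2 = 6
N_2 = 2 + 6^2 = 38
Terms of depth exactly 2: N_2 − N_1 = 38 − 6 = 32.

32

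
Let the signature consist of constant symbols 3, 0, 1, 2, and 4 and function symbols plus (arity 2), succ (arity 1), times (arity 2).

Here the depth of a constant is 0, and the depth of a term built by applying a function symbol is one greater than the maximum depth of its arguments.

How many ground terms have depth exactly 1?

If N_k denotes the number of depth-≤k ground terms, the 5 constants give N_0 = 5, and each function symbol of arity r contributes N_{k-1}^r new terms at level k: N_k = 5 + N_{k-1}^2 + N_{k-1} + N_{k-1}^2.
N_0 = 5
N_1 = 5 + 5^2 + 5 + 5^2 = 60
Terms of depth exactly 1: N_1 − N_0 = 60 − 5 = 55.

55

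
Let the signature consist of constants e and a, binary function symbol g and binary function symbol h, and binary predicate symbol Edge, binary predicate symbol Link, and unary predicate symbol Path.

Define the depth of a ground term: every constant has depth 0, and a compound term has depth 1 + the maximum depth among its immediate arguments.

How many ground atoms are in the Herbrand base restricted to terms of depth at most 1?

210

First count ground terms of depth ≤ 1.
Count level by level. With function symbols g/2, h/2, the terms of depth ≤ k are the 2 constants together with each function applied to depth-≤(k−1) tuples, so N_k = 2 + N_{k-1}^2 + N_{k-1}^2.
N_0 = 2
N_1 = 2 + 2^2 + 2^2 = 10
Explicitly: e, a, g(e, e), g(e, a), g(a, e), g(a, a), h(e, e), h(e, a), h(a, e), h(a, a).
So |H| = 10.
Ground atoms are formed by filling each argument slot of a predicate with a term from H, so an r-ary predicate gives |H|^r atoms:
  Edge: 10^2 = 100;  Link: 10^2 = 100;  Path: 10
Total ground atoms: 100 + 100 + 10 = 210.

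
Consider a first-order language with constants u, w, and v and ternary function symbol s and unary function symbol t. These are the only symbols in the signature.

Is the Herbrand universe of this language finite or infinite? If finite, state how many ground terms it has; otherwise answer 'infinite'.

infinite

The signature has at least one function symbol (s, arity 3) and at least one constant (u).
Iterating s gives infinitely many distinct ground terms: u, s(u, u, u), s(s(u, u, u), s(u, u, u), s(u, u, u)), ...
So the Herbrand universe is infinite.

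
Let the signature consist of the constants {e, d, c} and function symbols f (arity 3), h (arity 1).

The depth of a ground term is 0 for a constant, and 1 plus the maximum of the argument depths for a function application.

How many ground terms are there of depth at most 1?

If N_k denotes the number of depth-≤k ground terms, the 3 constants give N_0 = 3, and each function symbol of arity r contributes N_{k-1}^r new terms at level k: N_k = 3 + N_{k-1}^3 + N_{k-1}.
N_0 = 3
N_1 = 3 + 3^3 + 3 = 33

33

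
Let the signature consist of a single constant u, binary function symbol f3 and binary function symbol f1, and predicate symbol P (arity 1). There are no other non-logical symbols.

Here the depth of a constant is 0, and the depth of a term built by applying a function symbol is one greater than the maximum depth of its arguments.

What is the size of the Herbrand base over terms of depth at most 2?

First count ground terms of depth ≤ 2.
Count level by level. With function symbols f3/2, f1/2, the terms of depth ≤ k are the 1 constant together with each function applied to depth-≤(k−1) tuples, so N_k = 1 + N_{k-1}^2 + N_{k-1}^2.
N_0 = 1
N_1 = 1 + 1^2 + 1^2 = 3
N_2 = 1 + 3^2 + 3^2 = 19
So |H| = 19.
A ground atom is a predicate applied to a tuple of terms from H, so the count is the sum over predicates of |H|^arity:
  P: 19
Total ground atoms: 19.

19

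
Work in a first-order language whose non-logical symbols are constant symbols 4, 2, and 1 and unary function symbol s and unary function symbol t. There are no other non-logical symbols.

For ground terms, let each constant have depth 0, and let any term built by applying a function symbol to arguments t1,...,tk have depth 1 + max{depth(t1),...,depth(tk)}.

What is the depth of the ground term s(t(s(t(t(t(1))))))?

depth(t(1)) = 1 + depth(1) = 1 + 0 = 1
depth(t(t(1))) = 1 + depth(t(1)) = 1 + 1 = 2
depth(t(t(t(1)))) = 1 + depth(t(t(1))) = 1 + 2 = 3
depth(s(t(t(t(1))))) = 1 + depth(t(t(t(1)))) = 1 + 3 = 4
depth(t(s(t(t(t(1)))))) = 1 + depth(s(t(t(t(1))))) = 1 + 4 = 5
depth(s(t(s(t(t(t(1))))))) = 1 + depth(t(s(t(t(t(1)))))) = 1 + 5 = 6

6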